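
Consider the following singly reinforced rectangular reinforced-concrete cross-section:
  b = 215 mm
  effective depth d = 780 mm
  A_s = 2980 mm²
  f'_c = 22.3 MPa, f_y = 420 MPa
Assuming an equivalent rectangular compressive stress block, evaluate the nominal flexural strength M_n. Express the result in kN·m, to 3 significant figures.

T = A_s f_y = 2980 × 420 = 1251600 N = 1251.6 kN.
From C = T: a = T/(0.85 f'_c b) = 1251600/(0.85 × 22.3 × 215) = 307.12 mm.
M_n = T(d − a/2) = 1251.6 kN × (780 − 153.56) mm = 784.05 kN·m.

M_n ≈ 784 kN·m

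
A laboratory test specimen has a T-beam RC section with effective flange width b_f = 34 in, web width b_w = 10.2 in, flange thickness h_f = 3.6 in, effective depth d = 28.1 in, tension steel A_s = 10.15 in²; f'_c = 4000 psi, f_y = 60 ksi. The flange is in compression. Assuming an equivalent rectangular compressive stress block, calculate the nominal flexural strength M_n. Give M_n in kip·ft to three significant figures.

M_n ≈ 1260 kip·ft

Tension: T = A_s f_y = 10.15 × 60 = 609 kips.
Try a within the flange: a = T/(0.85 f'_c b_f) = 609/(0.85 × 4 × 34) = 5.268 in.
a = 5.268 > h_f = 3.6 in: the block extends into the web. Split into flange-overhang and web parts.
C_f = 0.85 f'_c (b_f − b_w) h_f = 0.85 × 4 × (34 − 10.2) × 3.6 = 291.3 kips.
Remaining web compression depth: a_w = (T − C_f)/(0.85 f'_c b_w) = (609 − 291.3)/(0.85 × 4 × 10.2) = 9.161 in.
M_n = C_f(d − h_f/2) + (T − C_f)(d − a_w/2) = 291.3 × (28.1 − 1.8) + 317.7 × (28.1 − 4.5805) = 7661.2 + 7472.1 = 15133.3 kip·in.
M_n = 15133.3/12 = 1261.11 kip·ft.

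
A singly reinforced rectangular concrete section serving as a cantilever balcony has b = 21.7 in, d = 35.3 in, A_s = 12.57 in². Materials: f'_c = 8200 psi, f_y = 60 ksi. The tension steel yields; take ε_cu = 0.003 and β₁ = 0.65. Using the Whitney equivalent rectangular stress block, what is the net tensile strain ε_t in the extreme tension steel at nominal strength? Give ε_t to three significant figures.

a = A_s f_y/(0.85 f'_c b) = 4.986 in.
β₁ = 0.65, so c = a/β₁ = 4.986/0.65 = 7.671 in.
From the linear strain diagram with ε_cu = 0.003: ε_t = 0.003 (d − c)/c = 0.003 × (35.3 − 7.671)/7.671 = 0.0108.
Since ε_t ≥ 0.005, the section is tension-controlled.

ε_t ≈ 0.0108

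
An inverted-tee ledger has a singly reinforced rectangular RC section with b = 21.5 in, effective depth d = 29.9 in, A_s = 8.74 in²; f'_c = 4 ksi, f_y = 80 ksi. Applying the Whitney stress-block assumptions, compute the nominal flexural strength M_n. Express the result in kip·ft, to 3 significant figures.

T = A_s f_y = 8.74 × 80 = 699.2 kips.
a = T/(0.85 f'_c b) = 699.2/(0.85 × 4 × 21.5) = 9.565 in.
M_n = T(d − a/2) = 699.2 × (29.9 − 4.7825) = 17562.2 kip·in = 17562.2/12 = 1463.52 kip·ft.

M_n ≈ 1460 kip·ft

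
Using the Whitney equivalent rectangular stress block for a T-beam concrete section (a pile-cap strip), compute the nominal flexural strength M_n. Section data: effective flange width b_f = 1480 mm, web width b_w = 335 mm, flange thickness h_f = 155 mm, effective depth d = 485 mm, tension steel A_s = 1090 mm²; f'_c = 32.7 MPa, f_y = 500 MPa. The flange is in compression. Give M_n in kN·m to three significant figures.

M_n ≈ 261 kN·m

Tension: T = A_s f_y = 1090 × 500 = 545000 N.
Try a within the flange: a = T/(0.85 f'_c b_f) = 545000/(0.85 × 32.7 × 1480) = 13.25 mm.
Since a = 13.25 ≤ h_f = 155 mm, the stress block lies entirely in the flange; analyse as a rectangular beam of width b_f.
M_n = T(d − a/2) = 545000 × (485 − 6.625) = 260.71 × 10⁶ N·mm.
M_n = 260.71 kN·m.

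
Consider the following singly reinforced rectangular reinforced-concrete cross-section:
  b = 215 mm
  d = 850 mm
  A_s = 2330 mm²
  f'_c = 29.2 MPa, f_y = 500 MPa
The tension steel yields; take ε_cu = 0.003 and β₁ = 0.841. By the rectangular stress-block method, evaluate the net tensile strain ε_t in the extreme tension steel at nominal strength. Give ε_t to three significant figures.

a = A_s f_y/(0.85 f'_c b) = 218.32 mm.
β₁ = 0.841, so c = a/β₁ = 218.32/0.841 = 259.60 mm.
From the linear strain diagram with ε_cu = 0.003: ε_t = 0.003 (d − c)/c = 0.003 × (850 − 259.60)/259.60 = 0.00682.
Since ε_t ≥ 0.005, the section is tension-controlled.

ε_t ≈ 0.00682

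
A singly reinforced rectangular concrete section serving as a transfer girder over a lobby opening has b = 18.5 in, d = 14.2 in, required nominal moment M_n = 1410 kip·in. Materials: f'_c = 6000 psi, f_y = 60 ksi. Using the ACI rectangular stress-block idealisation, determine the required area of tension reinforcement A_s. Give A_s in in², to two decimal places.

From M_n = 0.85 f'_c a b (d − a/2):
a = d − √(d² − 2M_n/(0.85 f'_c b)) = 14.2 − √(14.2² − 2 × 1410/(0.85 × 6 × 18.5)) = 1.095 in.
A_s = 0.85 f'_c a b / f_y = 0.85 × 6 × 1.095 × 18.5 / 60 = 1.722 in².

A_s ≈ 1.72 in²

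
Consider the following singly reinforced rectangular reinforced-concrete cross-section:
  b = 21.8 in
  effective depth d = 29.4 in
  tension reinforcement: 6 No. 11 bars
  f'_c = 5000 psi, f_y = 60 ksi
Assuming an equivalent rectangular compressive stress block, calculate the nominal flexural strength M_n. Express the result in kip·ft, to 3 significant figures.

M_n ≈ 1230 kip·ft

A_s = 6 × 1.56 = 9.36 in².
T = A_s f_y = 9.36 × 60 = 561.6 kips.
a = T/(0.85 f'_c b) = 561.6/(0.85 × 5 × 21.8) = 6.062 in.
M_n = T(d − a/2) = 561.6 × (29.4 − 3.031) = 14808.8 kip·in = 14808.8/12 = 1234.07 kip·ft.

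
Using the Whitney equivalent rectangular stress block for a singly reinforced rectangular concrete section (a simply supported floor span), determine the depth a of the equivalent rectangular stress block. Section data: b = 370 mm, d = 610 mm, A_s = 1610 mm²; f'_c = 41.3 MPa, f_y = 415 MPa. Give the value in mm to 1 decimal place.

a ≈ 51.4 mm

T = A_s f_y = 1610 × 415 = 668150 N = 668.15 kN.
Setting C = 0.85 f'_c a b equal to T: a = 668150/(0.85 × 41.3 × 370) = 51.4 mm.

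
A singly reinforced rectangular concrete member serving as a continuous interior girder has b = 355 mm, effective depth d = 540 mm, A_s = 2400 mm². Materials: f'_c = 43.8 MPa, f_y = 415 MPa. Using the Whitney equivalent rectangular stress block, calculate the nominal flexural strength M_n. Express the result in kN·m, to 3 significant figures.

T = A_s f_y = 2400 × 415 = 996000 N = 996 kN.
From C = T: a = T/(0.85 f'_c b) = 996000/(0.85 × 43.8 × 355) = 75.36 mm.
M_n = T(d − a/2) = 996 kN × (540 − 37.68) mm = 500.31 kN·m.

M_n ≈ 500 kN·m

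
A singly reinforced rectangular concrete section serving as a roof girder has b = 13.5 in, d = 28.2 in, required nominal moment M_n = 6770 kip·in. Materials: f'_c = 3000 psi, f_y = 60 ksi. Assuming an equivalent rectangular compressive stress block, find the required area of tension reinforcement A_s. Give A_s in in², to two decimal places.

A_s ≈ 4.68 in²

From M_n = 0.85 f'_c a b (d − a/2):
a = d − √(d² − 2M_n/(0.85 f'_c b)) = 28.2 − √(28.2² − 2 × 6770/(0.85 × 3 × 13.5)) = 8.152 in.
A_s = 0.85 f'_c a b / f_y = 0.85 × 3 × 8.152 × 13.5 / 60 = 4.677 in².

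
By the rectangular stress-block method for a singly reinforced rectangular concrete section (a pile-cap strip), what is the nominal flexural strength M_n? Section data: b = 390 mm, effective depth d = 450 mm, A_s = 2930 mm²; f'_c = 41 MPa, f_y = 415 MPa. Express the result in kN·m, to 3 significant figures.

M_n ≈ 493 kN·m

T = A_s f_y = 2930 × 415 = 1215950 N = 1215.95 kN.
From C = T: a = T/(0.85 f'_c b) = 1215950/(0.85 × 41 × 390) = 89.46 mm.
M_n = T(d − a/2) = 1215.95 kN × (450 − 44.73) mm = 492.79 kN·m.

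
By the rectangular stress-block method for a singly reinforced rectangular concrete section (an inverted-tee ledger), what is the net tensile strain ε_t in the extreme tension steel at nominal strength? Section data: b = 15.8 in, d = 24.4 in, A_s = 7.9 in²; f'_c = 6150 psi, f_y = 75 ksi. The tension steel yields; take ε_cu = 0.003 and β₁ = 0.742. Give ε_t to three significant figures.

a = A_s f_y/(0.85 f'_c b) = 7.174 in.
β₁ = 0.742, so c = a/β₁ = 7.174/0.742 = 9.668 in.
From the linear strain diagram with ε_cu = 0.003: ε_t = 0.003 (d − c)/c = 0.003 × (24.4 − 9.668)/9.668 = 0.00457.
ε_t is between 0.004 and 0.005 — transition zone.

ε_t ≈ 0.00457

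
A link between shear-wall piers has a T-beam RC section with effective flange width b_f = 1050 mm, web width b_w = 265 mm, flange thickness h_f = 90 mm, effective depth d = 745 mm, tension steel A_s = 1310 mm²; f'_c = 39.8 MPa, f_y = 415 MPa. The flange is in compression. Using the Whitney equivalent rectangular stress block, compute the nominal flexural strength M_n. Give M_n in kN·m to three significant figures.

Tension: T = A_s f_y = 1310 × 415 = 543650 N.
Try a within the flange: a = T/(0.85 f'_c b_f) = 543650/(0.85 × 39.8 × 1050) = 15.30 mm.
Since a = 15.30 ≤ h_f = 90 mm, the stress block lies entirely in the flange; analyse as a rectangular beam of width b_f.
M_n = T(d − a/2) = 543650 × (745 − 7.65) = 400.86 × 10⁶ N·mm.
M_n = 400.86 kN·m.

M_n ≈ 401 kN·m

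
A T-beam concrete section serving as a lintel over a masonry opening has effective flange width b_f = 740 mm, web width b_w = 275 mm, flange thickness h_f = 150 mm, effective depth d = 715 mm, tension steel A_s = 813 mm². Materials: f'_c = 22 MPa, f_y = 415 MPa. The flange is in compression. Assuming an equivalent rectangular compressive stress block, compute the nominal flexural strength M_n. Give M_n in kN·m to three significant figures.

Tension: T = A_s f_y = 813 × 415 = 337395 N.
Try a within the flange: a = T/(0.85 f'_c b_f) = 337395/(0.85 × 22 × 740) = 24.38 mm.
Since a = 24.38 ≤ h_f = 150 mm, the stress block lies entirely in the flange; analyse as a rectangular beam of width b_f.
M_n = T(d − a/2) = 337395 × (715 − 12.19) = 237.12 × 10⁶ N·mm.
M_n = 237.12 kN·m.

M_n ≈ 237 kN·m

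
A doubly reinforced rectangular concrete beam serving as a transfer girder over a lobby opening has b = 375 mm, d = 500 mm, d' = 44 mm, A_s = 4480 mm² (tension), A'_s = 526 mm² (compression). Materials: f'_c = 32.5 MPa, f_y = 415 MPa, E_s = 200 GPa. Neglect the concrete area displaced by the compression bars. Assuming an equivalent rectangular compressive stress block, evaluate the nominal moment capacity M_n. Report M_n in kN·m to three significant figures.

Assume both tension and compression steel yield.
Net tension couple steel: A_s − A'_s = 3954 mm².
a = (A_s − A'_s) f_y / (0.85 f'_c b) = 1640910/(0.85 × 32.5 × 375) = 158.40 mm.
c = a/β₁ = 158.40/0.818 = 193.64 mm; ε'_s = 0.003(c − d')/c = 0.0023 ≥ f_y/E_s = 0.0021, so compression steel does yield.
M_n = (A_s − A'_s) f_y (d − a/2) + A'_s f_y (d − d') = [1640910 × (500 − 79.2) + 218290 × (500 − 44)] × 10⁻⁶ = 690.49 + 99.54 = 790.03 kN·m.

M_n ≈ 790 kN·m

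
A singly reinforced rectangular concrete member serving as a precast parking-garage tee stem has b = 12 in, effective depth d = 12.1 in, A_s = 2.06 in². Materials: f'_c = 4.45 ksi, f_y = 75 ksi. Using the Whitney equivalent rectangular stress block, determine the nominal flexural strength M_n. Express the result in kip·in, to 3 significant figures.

M_n ≈ 1610 kip·in

T = A_s f_y = 2.06 × 75 = 154.5 kips.
a = T/(0.85 f'_c b) = 154.5/(0.85 × 4.45 × 12) = 3.404 in.
M_n = T(d − a/2) = 154.5 × (12.1 − 1.702) = 1606.5 kip·in.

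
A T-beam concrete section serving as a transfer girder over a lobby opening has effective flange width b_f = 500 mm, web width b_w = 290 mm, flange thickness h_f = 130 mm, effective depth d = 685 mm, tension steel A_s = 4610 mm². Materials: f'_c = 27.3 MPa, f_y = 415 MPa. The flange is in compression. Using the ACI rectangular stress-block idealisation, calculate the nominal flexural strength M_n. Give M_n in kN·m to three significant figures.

Tension: T = A_s f_y = 4610 × 415 = 1913150 N.
Try a within the flange: a = T/(0.85 f'_c b_f) = 1913150/(0.85 × 27.3 × 500) = 164.89 mm.
a = 164.89 > h_f = 130 mm: the block extends into the web. Split into flange-overhang and web parts.
C_f = 0.85 f'_c (b_f − b_w) h_f = 0.85 × 27.3 × (500 − 290) × 130 = 633497 N.
Remaining web compression depth: a_w = (T − C_f)/(0.85 f'_c b_w) = (1913150 − 633497)/(0.85 × 27.3 × 290) = 190.16 mm.
M_n = C_f(d − h_f/2) + (T − C_f)(d − a_w/2) = 633497 × (685 − 65) + 1279653 × (685 − 95.08) = 392.77 + 754.89 = 1147.66 × 10⁶ N·mm.
M_n = 1147.66 kN·m.

M_n ≈ 1150 kN·m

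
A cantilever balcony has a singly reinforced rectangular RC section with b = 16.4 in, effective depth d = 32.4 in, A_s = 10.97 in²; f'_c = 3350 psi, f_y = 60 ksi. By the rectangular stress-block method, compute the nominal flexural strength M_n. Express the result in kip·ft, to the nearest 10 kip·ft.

T = A_s f_y = 10.97 × 60 = 658.2 kips.
a = T/(0.85 f'_c b) = 658.2/(0.85 × 3.35 × 16.4) = 14.095 in.
M_n = T(d − a/2) = 658.2 × (32.4 − 7.0475) = 16687.0 kip·in = 16687.0/12 = 1390.58 kip·ft.

M_n ≈ 1390 kip·ft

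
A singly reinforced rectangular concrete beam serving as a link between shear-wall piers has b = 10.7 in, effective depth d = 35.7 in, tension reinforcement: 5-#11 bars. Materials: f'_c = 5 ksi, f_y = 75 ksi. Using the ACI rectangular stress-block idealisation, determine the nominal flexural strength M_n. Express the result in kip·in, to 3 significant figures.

A_s = 5 × 1.56 = 7.8 in².
T = A_s f_y = 7.8 × 75 = 585 kips.
a = T/(0.85 f'_c b) = 585/(0.85 × 5 × 10.7) = 12.864 in.
M_n = T(d − a/2) = 585 × (35.7 − 6.432) = 17121.8 kip·in.

M_n ≈ 17100 kip·in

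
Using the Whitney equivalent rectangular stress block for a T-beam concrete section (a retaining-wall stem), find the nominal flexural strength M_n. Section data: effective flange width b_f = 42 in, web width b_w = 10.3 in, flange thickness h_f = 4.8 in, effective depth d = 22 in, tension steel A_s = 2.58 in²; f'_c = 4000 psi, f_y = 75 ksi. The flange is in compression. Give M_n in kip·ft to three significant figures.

Tension: T = A_s f_y = 2.58 × 75 = 193.5 kips.
Try a within the flange: a = T/(0.85 f'_c b_f) = 193.5/(0.85 × 4 × 42) = 1.355 in.
Since a = 1.355 ≤ h_f = 4.8 in, the stress block lies entirely in the flange; analyse as a rectangular beam of width b_f.
M_n = T(d − a/2) = 193.5 × (22 − 0.6775) = 4125.9 kip·in.
M_n = 4125.9/12 = 343.83 kip·ft.

M_n ≈ 344 kip·ft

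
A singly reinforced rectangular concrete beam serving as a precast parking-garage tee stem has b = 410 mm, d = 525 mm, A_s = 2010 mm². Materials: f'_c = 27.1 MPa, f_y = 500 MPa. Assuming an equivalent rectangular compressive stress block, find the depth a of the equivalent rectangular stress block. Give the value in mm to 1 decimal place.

T = A_s f_y = 2010 × 500 = 1005000 N = 1005 kN.
Setting C = 0.85 f'_c a b equal to T: a = 1005000/(0.85 × 27.1 × 410) = 106.4 mm.

a ≈ 106.4 mm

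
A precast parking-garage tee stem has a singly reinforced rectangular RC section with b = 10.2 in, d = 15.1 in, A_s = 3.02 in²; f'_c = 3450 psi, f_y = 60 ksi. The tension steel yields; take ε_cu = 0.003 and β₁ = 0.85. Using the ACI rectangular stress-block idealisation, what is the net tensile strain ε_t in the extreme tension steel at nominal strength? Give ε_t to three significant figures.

ε_t ≈ 0.00336

a = A_s f_y/(0.85 f'_c b) = 6.058 in.
β₁ = 0.85, so c = a/β₁ = 6.058/0.85 = 7.127 in.
From the linear strain diagram with ε_cu = 0.003: ε_t = 0.003 (d − c)/c = 0.003 × (15.1 − 7.127)/7.127 = 0.00336.
ε_t < 0.004 — the section is over-reinforced for flexure under ACI limits.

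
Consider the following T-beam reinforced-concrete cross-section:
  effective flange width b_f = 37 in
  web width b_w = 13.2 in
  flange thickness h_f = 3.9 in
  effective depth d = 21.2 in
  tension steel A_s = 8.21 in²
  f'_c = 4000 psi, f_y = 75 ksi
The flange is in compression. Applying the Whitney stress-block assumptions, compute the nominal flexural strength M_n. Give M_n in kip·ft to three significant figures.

Tension: T = A_s f_y = 8.21 × 75 = 615.75 kips.
Try a within the flange: a = T/(0.85 f'_c b_f) = 615.75/(0.85 × 4 × 37) = 4.895 in.
a = 4.895 > h_f = 3.9 in: the block extends into the web. Split into flange-overhang and web parts.
C_f = 0.85 f'_c (b_f − b_w) h_f = 0.85 × 4 × (37 − 13.2) × 3.9 = 315.6 kips.
Remaining web compression depth: a_w = (T − C_f)/(0.85 f'_c b_w) = (615.75 − 315.6)/(0.85 × 4 × 13.2) = 6.688 in.
M_n = C_f(d − h_f/2) + (T − C_f)(d − a_w/2) = 315.6 × (21.2 − 1.95) + 300.15 × (21.2 − 3.344) = 6075.3 + 5359.5 = 11434.8 kip·in.
M_n = 11434.8/12 = 952.90 kip·ft.

M_n ≈ 953 kip·ft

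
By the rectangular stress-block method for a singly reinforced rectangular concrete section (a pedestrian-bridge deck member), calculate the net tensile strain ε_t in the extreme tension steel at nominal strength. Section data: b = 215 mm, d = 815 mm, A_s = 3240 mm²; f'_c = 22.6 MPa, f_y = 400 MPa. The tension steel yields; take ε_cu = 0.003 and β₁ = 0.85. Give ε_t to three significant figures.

a = A_s f_y/(0.85 f'_c b) = 313.79 mm.
β₁ = 0.85, so c = a/β₁ = 313.79/0.85 = 369.16 mm.
From the linear strain diagram with ε_cu = 0.003: ε_t = 0.003 (d − c)/c = 0.003 × (815 − 369.16)/369.16 = 0.00362.
ε_t < 0.004 — the section is over-reinforced for flexure under ACI limits.

ε_t ≈ 0.00362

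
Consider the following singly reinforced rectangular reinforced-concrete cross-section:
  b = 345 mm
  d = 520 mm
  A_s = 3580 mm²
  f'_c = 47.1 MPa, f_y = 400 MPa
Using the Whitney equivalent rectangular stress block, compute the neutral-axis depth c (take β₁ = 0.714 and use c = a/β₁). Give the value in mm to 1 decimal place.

T = A_s f_y = 3580 × 400 = 1432000 N = 1432 kN.
Setting C = 0.85 f'_c a b equal to T: a = 1432000/(0.85 × 47.1 × 345) = 103.677 mm.
With β₁ = 0.714, c = a/β₁ = 103.677/0.714 = 145.2 mm.

c ≈ 145.2 mm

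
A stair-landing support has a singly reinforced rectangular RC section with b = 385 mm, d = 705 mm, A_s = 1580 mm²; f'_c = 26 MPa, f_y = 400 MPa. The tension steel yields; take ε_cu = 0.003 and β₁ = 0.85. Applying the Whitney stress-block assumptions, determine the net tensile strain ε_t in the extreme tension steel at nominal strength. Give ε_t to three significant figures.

ε_t ≈ 0.0212

a = A_s f_y/(0.85 f'_c b) = 74.28 mm.
β₁ = 0.85, so c = a/β₁ = 74.28/0.85 = 87.39 mm.
From the linear strain diagram with ε_cu = 0.003: ε_t = 0.003 (d − c)/c = 0.003 × (705 − 87.39)/87.39 = 0.0212.
Since ε_t ≥ 0.005, the section is tension-controlled.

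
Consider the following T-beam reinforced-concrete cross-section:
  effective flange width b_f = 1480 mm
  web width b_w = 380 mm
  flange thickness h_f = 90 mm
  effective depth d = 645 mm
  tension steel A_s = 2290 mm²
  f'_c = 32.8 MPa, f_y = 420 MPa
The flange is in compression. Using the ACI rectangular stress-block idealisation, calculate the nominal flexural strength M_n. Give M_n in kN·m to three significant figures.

Tension: T = A_s f_y = 2290 × 420 = 961800 N.
Try a within the flange: a = T/(0.85 f'_c b_f) = 961800/(0.85 × 32.8 × 1480) = 23.31 mm.
Since a = 23.31 ≤ h_f = 90 mm, the stress block lies entirely in the flange; analyse as a rectangular beam of width b_f.
M_n = T(d − a/2) = 961800 × (645 − 11.655) = 609.15 × 10⁶ N·mm.
M_n = 609.15 kN·m.

M_n ≈ 609 kN·m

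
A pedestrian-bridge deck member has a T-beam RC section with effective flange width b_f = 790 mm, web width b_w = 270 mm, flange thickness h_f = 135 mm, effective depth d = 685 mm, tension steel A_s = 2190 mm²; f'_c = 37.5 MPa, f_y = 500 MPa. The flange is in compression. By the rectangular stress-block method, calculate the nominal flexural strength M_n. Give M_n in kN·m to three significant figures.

M_n ≈ 726 kN·m

Tension: T = A_s f_y = 2190 × 500 = 1095000 N.
Try a within the flange: a = T/(0.85 f'_c b_f) = 1095000/(0.85 × 37.5 × 790) = 43.48 mm.
Since a = 43.48 ≤ h_f = 135 mm, the stress block lies entirely in the flange; analyse as a rectangular beam of width b_f.
M_n = T(d − a/2) = 1095000 × (685 − 21.74) = 726.27 × 10⁶ N·mm.
M_n = 726.27 kN·m.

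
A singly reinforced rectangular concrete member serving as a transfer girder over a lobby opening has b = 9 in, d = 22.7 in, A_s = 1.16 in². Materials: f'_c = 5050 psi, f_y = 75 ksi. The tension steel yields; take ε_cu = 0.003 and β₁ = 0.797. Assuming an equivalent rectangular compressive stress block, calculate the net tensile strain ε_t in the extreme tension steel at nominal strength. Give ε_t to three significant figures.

a = A_s f_y/(0.85 f'_c b) = 2.252 in.
β₁ = 0.797, so c = a/β₁ = 2.252/0.797 = 2.826 in.
From the linear strain diagram with ε_cu = 0.003: ε_t = 0.003 (d − c)/c = 0.003 × (22.7 − 2.826)/2.826 = 0.0211.
Since ε_t ≥ 0.005, the section is tension-controlled.

ε_t ≈ 0.0211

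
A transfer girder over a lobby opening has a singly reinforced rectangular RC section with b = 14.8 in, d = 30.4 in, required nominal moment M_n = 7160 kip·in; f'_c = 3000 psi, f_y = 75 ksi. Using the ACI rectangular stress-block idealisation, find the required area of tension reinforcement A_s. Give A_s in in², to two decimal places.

From M_n = 0.85 f'_c a b (d − a/2):
a = d − √(d² − 2M_n/(0.85 f'_c b)) = 30.4 − √(30.4² − 2 × 7160/(0.85 × 3 × 14.8)) = 7.061 in.
A_s = 0.85 f'_c a b / f_y = 0.85 × 3 × 7.061 × 14.8 / 75 = 3.553 in².

A_s ≈ 3.55 in²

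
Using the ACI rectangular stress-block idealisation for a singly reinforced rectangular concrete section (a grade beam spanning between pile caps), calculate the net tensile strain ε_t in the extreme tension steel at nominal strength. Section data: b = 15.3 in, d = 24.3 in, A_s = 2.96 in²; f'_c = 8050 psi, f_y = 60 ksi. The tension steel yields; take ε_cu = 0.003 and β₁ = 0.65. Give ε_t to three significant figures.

ε_t ≈ 0.0249

a = A_s f_y/(0.85 f'_c b) = 1.696 in.
β₁ = 0.65, so c = a/β₁ = 1.696/0.65 = 2.609 in.
From the linear strain diagram with ε_cu = 0.003: ε_t = 0.003 (d − c)/c = 0.003 × (24.3 − 2.609)/2.609 = 0.0249.
Since ε_t ≥ 0.005, the section is tension-controlled.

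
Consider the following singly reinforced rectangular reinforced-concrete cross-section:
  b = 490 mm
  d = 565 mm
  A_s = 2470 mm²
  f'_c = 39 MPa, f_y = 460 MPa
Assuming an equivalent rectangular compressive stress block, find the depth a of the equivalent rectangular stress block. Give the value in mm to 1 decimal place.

a ≈ 69.9 mm

T = A_s f_y = 2470 × 460 = 1136200 N = 1136.2 kN.
Setting C = 0.85 f'_c a b equal to T: a = 1136200/(0.85 × 39 × 490) = 69.9 mm.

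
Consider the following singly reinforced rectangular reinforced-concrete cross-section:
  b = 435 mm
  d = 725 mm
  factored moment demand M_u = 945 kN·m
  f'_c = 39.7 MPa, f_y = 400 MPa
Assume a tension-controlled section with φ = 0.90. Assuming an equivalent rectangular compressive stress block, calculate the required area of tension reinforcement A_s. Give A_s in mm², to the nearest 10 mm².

A_s ≈ 3910 mm²

M_n = M_u/φ = 945/0.90 = 1050 kN·m.
With M_n = 0.85 f'_c a b (d − a/2), solve the quadratic for a:
a = d − √(d² − 2M_n/(0.85 f'_c b)) = 725 − √(725² − 2 × 1050×10⁶/(0.85 × 39.7 × 435)) = 106.48 mm.
A_s = 0.85 f'_c a b / f_y = 0.85 × 39.7 × 106.48 × 435 / 400 = 3907.6 mm².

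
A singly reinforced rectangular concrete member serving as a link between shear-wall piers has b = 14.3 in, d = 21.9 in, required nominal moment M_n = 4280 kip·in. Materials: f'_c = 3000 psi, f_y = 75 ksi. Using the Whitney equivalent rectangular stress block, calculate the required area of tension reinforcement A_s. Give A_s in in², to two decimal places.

From M_n = 0.85 f'_c a b (d − a/2):
a = d − √(d² − 2M_n/(0.85 f'_c b)) = 21.9 − √(21.9² − 2 × 4280/(0.85 × 3 × 14.3)) = 6.252 in.
A_s = 0.85 f'_c a b / f_y = 0.85 × 3 × 6.252 × 14.3 / 75 = 3.040 in².

A_s ≈ 3.04 in²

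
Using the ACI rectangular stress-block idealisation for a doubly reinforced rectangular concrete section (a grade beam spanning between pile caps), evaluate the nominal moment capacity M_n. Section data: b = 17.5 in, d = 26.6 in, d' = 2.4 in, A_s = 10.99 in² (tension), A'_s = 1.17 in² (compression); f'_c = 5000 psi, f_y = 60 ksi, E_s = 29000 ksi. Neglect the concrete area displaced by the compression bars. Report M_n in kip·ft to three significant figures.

M_n ≈ 1250 kip·ft

Assume both steels yield.
a = (A_s − A'_s) f_y/(0.85 f'_c b) = (10.99 − 1.17) × 60/(0.85 × 5 × 17.5) = 7.922 in.
c = a/β₁ = 7.922/0.8 = 9.903 in; ε'_s = 0.003(c − d')/c = 0.0023 ≥ ε_y = 0.0021, so the compression steel yields.
M_n = (A_s − A'_s) f_y (d − a/2) + A'_s f_y (d − d') = 589.2 × (26.6 − 3.961) + 70.2 × (26.6 − 2.4) = 13338.9 + 1698.8 = 15037.7 kip·in = 15037.7/12 = 1253.14 kip·ft.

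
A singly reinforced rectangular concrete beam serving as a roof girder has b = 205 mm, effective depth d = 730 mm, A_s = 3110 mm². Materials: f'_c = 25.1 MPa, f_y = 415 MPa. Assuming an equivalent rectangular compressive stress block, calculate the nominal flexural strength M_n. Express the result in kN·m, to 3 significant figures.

M_n ≈ 752 kN·m

T = A_s f_y = 3110 × 415 = 1290650 N = 1290.65 kN.
From C = T: a = T/(0.85 f'_c b) = 1290650/(0.85 × 25.1 × 205) = 295.10 mm.
M_n = T(d − a/2) = 1290.65 kN × (730 − 147.55) mm = 751.74 kN·m.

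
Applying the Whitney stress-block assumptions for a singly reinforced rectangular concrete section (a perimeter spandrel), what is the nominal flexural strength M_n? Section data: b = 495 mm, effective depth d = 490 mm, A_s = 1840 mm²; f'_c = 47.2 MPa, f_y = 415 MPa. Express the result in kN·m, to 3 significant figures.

M_n ≈ 359 kN·m

T = A_s f_y = 1840 × 415 = 763600 N = 763.6 kN.
From C = T: a = T/(0.85 f'_c b) = 763600/(0.85 × 47.2 × 495) = 38.45 mm.
M_n = T(d − a/2) = 763.6 kN × (490 − 19.225) mm = 359.48 kN·m.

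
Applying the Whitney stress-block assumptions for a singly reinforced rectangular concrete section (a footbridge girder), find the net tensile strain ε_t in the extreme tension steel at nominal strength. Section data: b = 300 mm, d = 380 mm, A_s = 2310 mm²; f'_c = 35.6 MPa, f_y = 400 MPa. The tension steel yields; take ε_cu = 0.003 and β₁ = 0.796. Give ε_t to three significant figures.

ε_t ≈ 0.00592

a = A_s f_y/(0.85 f'_c b) = 101.78 mm.
β₁ = 0.796, so c = a/β₁ = 101.78/0.796 = 127.86 mm.
From the linear strain diagram with ε_cu = 0.003: ε_t = 0.003 (d − c)/c = 0.003 × (380 − 127.86)/127.86 = 0.00592.
Since ε_t ≥ 0.005, the section is tension-controlled.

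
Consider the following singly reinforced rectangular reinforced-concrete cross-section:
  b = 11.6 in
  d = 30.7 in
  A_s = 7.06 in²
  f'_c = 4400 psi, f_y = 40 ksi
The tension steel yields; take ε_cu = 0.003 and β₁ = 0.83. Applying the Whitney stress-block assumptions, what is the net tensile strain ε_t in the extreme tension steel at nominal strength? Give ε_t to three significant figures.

ε_t ≈ 0.00874

a = A_s f_y/(0.85 f'_c b) = 6.509 in.
β₁ = 0.83, so c = a/β₁ = 6.509/0.83 = 7.842 in.
From the linear strain diagram with ε_cu = 0.003: ε_t = 0.003 (d − c)/c = 0.003 × (30.7 − 7.842)/7.842 = 0.00874.
Since ε_t ≥ 0.005, the section is tension-controlled.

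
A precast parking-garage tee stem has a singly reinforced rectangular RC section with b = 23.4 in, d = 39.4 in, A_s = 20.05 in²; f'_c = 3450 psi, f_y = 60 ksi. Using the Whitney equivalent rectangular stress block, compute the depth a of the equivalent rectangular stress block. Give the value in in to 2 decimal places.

T = A_s f_y = 20.05 × 60 = 1203 kips.
a = T/(0.85 f'_c b) = 1203/(0.85 × 3.45 × 23.4) = 17.53 in.

a ≈ 17.53 in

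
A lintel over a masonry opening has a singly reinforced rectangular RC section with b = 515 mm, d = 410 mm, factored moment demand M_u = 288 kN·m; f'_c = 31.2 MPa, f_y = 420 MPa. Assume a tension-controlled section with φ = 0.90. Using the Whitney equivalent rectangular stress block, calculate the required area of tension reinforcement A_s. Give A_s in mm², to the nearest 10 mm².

M_n = M_u/φ = 288/0.90 = 320 kN·m.
With M_n = 0.85 f'_c a b (d − a/2), solve the quadratic for a:
a = d − √(d² − 2M_n/(0.85 f'_c b)) = 410 − √(410² − 2 × 320×10⁶/(0.85 × 31.2 × 515)) = 61.80 mm.
A_s = 0.85 f'_c a b / f_y = 0.85 × 31.2 × 61.80 × 515 / 420 = 2009.6 mm².

A_s ≈ 2010 mm²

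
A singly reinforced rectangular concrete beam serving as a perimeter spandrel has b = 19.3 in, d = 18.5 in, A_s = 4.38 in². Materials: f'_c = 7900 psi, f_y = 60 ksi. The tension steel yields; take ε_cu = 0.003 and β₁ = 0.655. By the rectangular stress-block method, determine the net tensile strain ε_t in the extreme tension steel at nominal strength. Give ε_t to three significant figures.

a = A_s f_y/(0.85 f'_c b) = 2.028 in.
β₁ = 0.655, so c = a/β₁ = 2.028/0.655 = 3.096 in.
From the linear strain diagram with ε_cu = 0.003: ε_t = 0.003 (d − c)/c = 0.003 × (18.5 − 3.096)/3.096 = 0.0149.
Since ε_t ≥ 0.005, the section is tension-controlled.

ε_t ≈ 0.0149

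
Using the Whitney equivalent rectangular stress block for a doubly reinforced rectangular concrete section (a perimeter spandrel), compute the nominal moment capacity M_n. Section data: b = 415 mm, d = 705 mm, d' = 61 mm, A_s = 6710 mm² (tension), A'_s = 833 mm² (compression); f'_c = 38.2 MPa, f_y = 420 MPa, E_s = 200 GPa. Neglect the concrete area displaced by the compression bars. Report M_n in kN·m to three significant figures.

Assume both tension and compression steel yield.
Net tension couple steel: A_s − A'_s = 5877 mm².
a = (A_s − A'_s) f_y / (0.85 f'_c b) = 2468340/(0.85 × 38.2 × 415) = 183.18 mm.
c = a/β₁ = 183.18/0.777 = 235.75 mm; ε'_s = 0.003(c − d')/c = 0.0022 ≥ f_y/E_s = 0.0021, so compression steel does yield.
M_n = (A_s − A'_s) f_y (d − a/2) + A'_s f_y (d − d') = [2468340 × (705 − 91.59) + 349860 × (705 − 61)] × 10⁻⁶ = 1514.10 + 225.31 = 1739.41 kN·m.

M_n ≈ 1740 kN·m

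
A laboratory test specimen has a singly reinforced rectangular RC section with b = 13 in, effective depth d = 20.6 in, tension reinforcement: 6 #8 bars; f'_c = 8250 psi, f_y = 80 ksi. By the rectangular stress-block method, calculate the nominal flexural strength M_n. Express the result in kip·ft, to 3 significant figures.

M_n ≈ 585 kip·ft

A_s = 6 × 0.79 = 4.74 in².
T = A_s f_y = 4.74 × 80 = 379.2 kips.
a = T/(0.85 f'_c b) = 379.2/(0.85 × 8.25 × 13) = 4.160 in.
M_n = T(d − a/2) = 379.2 × (20.6 − 2.08) = 7022.8 kip·in = 7022.8/12 = 585.23 kip·ft.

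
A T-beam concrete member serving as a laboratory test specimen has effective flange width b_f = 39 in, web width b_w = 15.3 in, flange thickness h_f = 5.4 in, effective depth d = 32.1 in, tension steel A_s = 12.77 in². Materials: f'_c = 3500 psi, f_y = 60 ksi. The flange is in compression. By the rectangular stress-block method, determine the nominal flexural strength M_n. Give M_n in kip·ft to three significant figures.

Tension: T = A_s f_y = 12.77 × 60 = 766.2 kips.
Try a within the flange: a = T/(0.85 f'_c b_f) = 766.2/(0.85 × 3.5 × 39) = 6.604 in.
a = 6.604 > h_f = 5.4 in: the block extends into the web. Split into flange-overhang and web parts.
C_f = 0.85 f'_c (b_f − b_w) h_f = 0.85 × 3.5 × (39 − 15.3) × 5.4 = 380.7 kips.
Remaining web compression depth: a_w = (T − C_f)/(0.85 f'_c b_w) = (766.2 − 380.7)/(0.85 × 3.5 × 15.3) = 8.469 in.
M_n = C_f(d − h_f/2) + (T − C_f)(d − a_w/2) = 380.7 × (32.1 − 2.7) + 385.5 × (32.1 − 4.2345) = 11192.6 + 10742.2 = 21934.8 kip·in.
M_n = 21934.8/12 = 1827.90 kip·ft.

M_n ≈ 1830 kip·ft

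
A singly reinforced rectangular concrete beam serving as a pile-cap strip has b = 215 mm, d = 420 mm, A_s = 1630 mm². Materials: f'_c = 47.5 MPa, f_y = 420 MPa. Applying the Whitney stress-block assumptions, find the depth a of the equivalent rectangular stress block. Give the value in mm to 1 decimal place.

T = A_s f_y = 1630 × 420 = 684600 N = 684.6 kN.
Setting C = 0.85 f'_c a b equal to T: a = 684600/(0.85 × 47.5 × 215) = 78.9 mm.

a ≈ 78.9 mm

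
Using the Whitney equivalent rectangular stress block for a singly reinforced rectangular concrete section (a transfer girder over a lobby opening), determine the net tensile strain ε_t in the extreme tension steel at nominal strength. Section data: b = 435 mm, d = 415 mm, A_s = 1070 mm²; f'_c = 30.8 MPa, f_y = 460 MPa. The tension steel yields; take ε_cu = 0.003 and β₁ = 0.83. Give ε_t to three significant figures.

ε_t ≈ 0.0209

a = A_s f_y/(0.85 f'_c b) = 43.22 mm.
β₁ = 0.83, so c = a/β₁ = 43.22/0.83 = 52.07 mm.
From the linear strain diagram with ε_cu = 0.003: ε_t = 0.003 (d − c)/c = 0.003 × (415 − 52.07)/52.07 = 0.0209.
Since ε_t ≥ 0.005, the section is tension-controlled.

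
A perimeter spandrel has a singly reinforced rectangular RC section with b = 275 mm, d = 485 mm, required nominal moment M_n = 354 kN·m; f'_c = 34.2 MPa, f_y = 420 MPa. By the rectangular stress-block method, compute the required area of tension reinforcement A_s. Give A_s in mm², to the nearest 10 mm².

With M_n = 0.85 f'_c a b (d − a/2), solve the quadratic for a:
a = d − √(d² − 2M_n/(0.85 f'_c b)) = 485 − √(485² − 2 × 354×10⁶/(0.85 × 34.2 × 275)) = 102.04 mm.
A_s = 0.85 f'_c a b / f_y = 0.85 × 34.2 × 102.04 × 275 / 420 = 1942.2 mm².

A_s ≈ 1940 mm²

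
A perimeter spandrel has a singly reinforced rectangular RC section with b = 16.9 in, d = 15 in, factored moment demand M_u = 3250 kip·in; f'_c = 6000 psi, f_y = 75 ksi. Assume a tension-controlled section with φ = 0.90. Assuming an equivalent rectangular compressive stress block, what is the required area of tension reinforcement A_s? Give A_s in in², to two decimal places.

M_n = M_u/φ = 3250/0.90 = 3611.11 kip·in.
From M_n = 0.85 f'_c a b (d − a/2):
a = d − √(d² − 2M_n/(0.85 f'_c b)) = 15 − √(15² − 2 × 3611.11/(0.85 × 6 × 16.9)) = 3.117 in.
A_s = 0.85 f'_c a b / f_y = 0.85 × 6 × 3.117 × 16.9 / 75 = 3.582 in².

A_s ≈ 3.58 in²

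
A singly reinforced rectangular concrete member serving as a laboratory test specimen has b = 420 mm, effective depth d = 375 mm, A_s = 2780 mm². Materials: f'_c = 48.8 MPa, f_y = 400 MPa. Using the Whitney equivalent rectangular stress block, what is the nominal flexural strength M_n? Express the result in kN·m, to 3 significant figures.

M_n ≈ 382 kN·m

T = A_s f_y = 2780 × 400 = 1112000 N = 1112 kN.
From C = T: a = T/(0.85 f'_c b) = 1112000/(0.85 × 48.8 × 420) = 63.83 mm.
M_n = T(d − a/2) = 1112 kN × (375 − 31.915) mm = 381.51 kN·m.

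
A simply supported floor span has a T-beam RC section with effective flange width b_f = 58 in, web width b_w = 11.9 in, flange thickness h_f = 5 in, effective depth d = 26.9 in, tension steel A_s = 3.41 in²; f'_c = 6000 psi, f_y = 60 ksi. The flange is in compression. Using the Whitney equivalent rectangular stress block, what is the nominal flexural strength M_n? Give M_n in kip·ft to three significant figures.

M_n ≈ 453 kip·ft

Tension: T = A_s f_y = 3.41 × 60 = 204.6 kips.
Try a within the flange: a = T/(0.85 f'_c b_f) = 204.6/(0.85 × 6 × 58) = 0.692 in.
Since a = 0.692 ≤ h_f = 5 in, the stress block lies entirely in the flange; analyse as a rectangular beam of width b_f.
M_n = T(d − a/2) = 204.6 × (26.9 − 0.346) = 5432.9 kip·in.
M_n = 5432.9/12 = 452.74 kip·ft.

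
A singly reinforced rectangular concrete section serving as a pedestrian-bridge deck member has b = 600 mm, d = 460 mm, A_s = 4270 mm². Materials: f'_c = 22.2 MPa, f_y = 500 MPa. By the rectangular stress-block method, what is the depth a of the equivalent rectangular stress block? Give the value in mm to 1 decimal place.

a ≈ 188.6 mm

T = A_s f_y = 4270 × 500 = 2135000 N = 2135 kN.
Setting C = 0.85 f'_c a b equal to T: a = 2135000/(0.85 × 22.2 × 600) = 188.6 mm.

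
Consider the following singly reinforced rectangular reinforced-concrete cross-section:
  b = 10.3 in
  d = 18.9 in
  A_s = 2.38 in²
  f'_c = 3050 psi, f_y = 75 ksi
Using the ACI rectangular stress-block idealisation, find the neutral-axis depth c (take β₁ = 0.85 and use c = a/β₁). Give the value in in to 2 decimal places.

c ≈ 7.86 in

T = A_s f_y = 2.38 × 75 = 178.5 kips.
a = T/(0.85 f'_c b) = 178.5/(0.85 × 3.05 × 10.3) = 6.6847 in.
With β₁ = 0.85, c = a/β₁ = 6.6847/0.85 = 7.86 in.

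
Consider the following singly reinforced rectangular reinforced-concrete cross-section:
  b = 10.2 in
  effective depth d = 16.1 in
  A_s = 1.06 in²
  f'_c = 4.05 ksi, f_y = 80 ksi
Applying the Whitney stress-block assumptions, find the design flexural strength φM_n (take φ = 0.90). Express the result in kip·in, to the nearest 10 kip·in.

φM_n ≈ 1140 kip·in

T = A_s f_y = 1.06 × 80 = 84.8 kips.
a = T/(0.85 f'_c b) = 84.8/(0.85 × 4.05 × 10.2) = 2.415 in.
M_n = T(d − a/2) = 84.8 × (16.1 − 1.2075) = 1262.9 kip·in.
φM_n = 0.90 × 1262.9 = 1136.6 kip·in.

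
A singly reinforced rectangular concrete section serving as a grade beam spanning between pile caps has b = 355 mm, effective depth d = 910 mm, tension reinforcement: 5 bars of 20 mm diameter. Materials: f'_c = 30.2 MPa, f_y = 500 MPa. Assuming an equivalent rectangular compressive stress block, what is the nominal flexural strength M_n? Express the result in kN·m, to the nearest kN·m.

A_s = 5 × 314 = 1570 mm².
T = A_s f_y = 1570 × 500 = 785000 N = 785 kN.
From C = T: a = T/(0.85 f'_c b) = 785000/(0.85 × 30.2 × 355) = 86.14 mm.
M_n = T(d − a/2) = 785 kN × (910 − 43.07) mm = 680.54 kN·m.

M_n ≈ 681 kN·m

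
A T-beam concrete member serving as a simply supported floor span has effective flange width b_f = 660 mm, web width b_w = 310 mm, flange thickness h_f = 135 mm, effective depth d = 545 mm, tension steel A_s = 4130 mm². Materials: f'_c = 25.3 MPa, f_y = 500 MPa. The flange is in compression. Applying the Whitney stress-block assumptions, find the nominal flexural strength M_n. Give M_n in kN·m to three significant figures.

Tension: T = A_s f_y = 4130 × 500 = 2065000 N.
Try a within the flange: a = T/(0.85 f'_c b_f) = 2065000/(0.85 × 25.3 × 660) = 145.49 mm.
a = 145.49 > h_f = 135 mm: the block extends into the web. Split into flange-overhang and web parts.
C_f = 0.85 f'_c (b_f − b_w) h_f = 0.85 × 25.3 × (660 − 310) × 135 = 1016111 N.
Remaining web compression depth: a_w = (T − C_f)/(0.85 f'_c b_w) = (2065000 − 1016111)/(0.85 × 25.3 × 310) = 157.34 mm.
M_n = C_f(d − h_f/2) + (T − C_f)(d − a_w/2) = 1016111 × (545 − 67.5) + 1048889 × (545 − 78.67) = 485.19 + 489.13 = 974.32 × 10⁶ N·mm.
M_n = 974.32 kN·m.

M_n ≈ 974 kN·m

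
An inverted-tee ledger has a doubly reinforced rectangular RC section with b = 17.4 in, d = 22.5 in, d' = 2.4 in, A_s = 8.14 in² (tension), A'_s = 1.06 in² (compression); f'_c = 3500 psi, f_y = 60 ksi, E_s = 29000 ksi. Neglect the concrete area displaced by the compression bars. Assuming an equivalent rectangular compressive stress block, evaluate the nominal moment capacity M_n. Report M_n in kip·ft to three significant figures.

Assume both steels yield.
a = (A_s − A'_s) f_y/(0.85 f'_c b) = (8.14 − 1.06) × 60/(0.85 × 3.5 × 17.4) = 8.206 in.
c = a/β₁ = 8.206/0.85 = 9.654 in; ε'_s = 0.003(c − d')/c = 0.0023 ≥ ε_y = 0.0021, so the compression steel yields.
M_n = (A_s − A'_s) f_y (d − a/2) + A'_s f_y (d − d') = 424.8 × (22.5 − 4.103) + 63.6 × (22.5 − 2.4) = 7815.0 + 1278.4 = 9093.4 kip·in = 9093.4/12 = 757.78 kip·ft.

M_n ≈ 758 kip·ft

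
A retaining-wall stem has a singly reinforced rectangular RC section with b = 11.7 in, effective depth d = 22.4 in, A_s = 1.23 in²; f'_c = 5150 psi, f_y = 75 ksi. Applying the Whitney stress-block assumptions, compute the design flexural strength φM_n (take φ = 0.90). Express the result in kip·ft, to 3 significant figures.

φM_n ≈ 149 kip·ft

T = A_s f_y = 1.23 × 75 = 92.25 kips.
a = T/(0.85 f'_c b) = 92.25/(0.85 × 5.15 × 11.7) = 1.801 in.
M_n = T(d − a/2) = 92.25 × (22.4 − 0.9005) = 1983.3 kip·in = 1983.3/12 = 165.28 kip·ft.
φM_n = 0.90 × 165.28 = 148.75 kip·ft.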